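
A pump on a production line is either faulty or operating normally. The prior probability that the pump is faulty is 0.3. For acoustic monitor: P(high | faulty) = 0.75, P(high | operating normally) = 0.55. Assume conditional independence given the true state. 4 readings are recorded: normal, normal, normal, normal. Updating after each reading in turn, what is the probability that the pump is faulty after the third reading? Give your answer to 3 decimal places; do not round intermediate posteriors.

Each posterior becomes the prior for the next update.
After 'normal': P(faulty) = 0.25·0.3000 / (0.25·0.3000 + 0.45·0.7000) ≈ 0.1923
After 'normal': P(faulty) = 0.25·0.1923 / (0.25·0.1923 + 0.45·0.8077) ≈ 0.1168
After 'normal': P(faulty) = 0.25·0.1168 / (0.25·0.1168 + 0.45·0.8832) ≈ 0.0685

0.068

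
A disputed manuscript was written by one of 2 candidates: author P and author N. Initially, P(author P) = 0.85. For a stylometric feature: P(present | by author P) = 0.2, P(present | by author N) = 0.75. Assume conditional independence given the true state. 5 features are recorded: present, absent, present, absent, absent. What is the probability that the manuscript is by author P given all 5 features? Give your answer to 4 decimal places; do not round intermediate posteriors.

0.9296

After 'present': P(author P) = 0.2·0.8500 / (0.2·0.8500 + 0.75·0.1500) ≈ 0.6018
After 'absent': P(author P) = 0.8·0.6018 / (0.8·0.6018 + 0.25·0.3982) ≈ 0.8286
After 'present': P(author P) = 0.2·0.8286 / (0.2·0.8286 + 0.75·0.1714) ≈ 0.5632
After 'absent': P(author P) = 0.8·0.5632 / (0.8·0.5632 + 0.25·0.4368) ≈ 0.8049
After 'absent': P(author P) = 0.8·0.8049 / (0.8·0.8049 + 0.25·0.1951) ≈ 0.9296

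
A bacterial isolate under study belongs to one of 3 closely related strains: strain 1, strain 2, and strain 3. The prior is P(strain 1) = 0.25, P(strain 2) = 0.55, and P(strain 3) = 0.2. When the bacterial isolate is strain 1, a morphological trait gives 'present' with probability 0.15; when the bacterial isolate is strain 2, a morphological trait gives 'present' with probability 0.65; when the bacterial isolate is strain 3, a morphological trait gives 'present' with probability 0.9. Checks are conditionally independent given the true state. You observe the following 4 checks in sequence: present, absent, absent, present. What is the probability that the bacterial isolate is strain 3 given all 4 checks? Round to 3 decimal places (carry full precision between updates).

0.047

After 'present': normaliser = 0.15·0.2500 + 0.65·0.5500 + 0.9·0.2000; P(strain 1) ≈ 0.0652, P(strain 2) ≈ 0.6217, P(strain 3) ≈ 0.3130
After 'absent': normaliser = 0.85·0.0652 + 0.35·0.6217 + 0.1·0.3130; P(strain 1) ≈ 0.1821, P(strain 2) ≈ 0.7150, P(strain 3) ≈ 0.1029
After 'absent': normaliser = 0.85·0.1821 + 0.35·0.7150 + 0.1·0.1029; P(strain 1) ≈ 0.3727, P(strain 2) ≈ 0.6025, P(strain 3) ≈ 0.0248
After 'present': normaliser = 0.15·0.3727 + 0.65·0.6025 + 0.9·0.0248; P(strain 1) ≈ 0.1190, P(strain 2) ≈ 0.8336, P(strain 3) ≈ 0.0474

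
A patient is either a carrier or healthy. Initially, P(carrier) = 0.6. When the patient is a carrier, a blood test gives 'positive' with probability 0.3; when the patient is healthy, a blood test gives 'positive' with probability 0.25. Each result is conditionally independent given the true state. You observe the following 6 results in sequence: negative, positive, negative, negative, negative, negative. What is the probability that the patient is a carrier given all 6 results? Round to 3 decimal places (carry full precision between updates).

After 'negative': P(carrier) = 0.7·0.6000 / (0.7·0.6000 + 0.75·0.4000) ≈ 0.5833
After 'positive': P(carrier) = 0.3·0.5833 / (0.3·0.5833 + 0.25·0.4167) ≈ 0.6269
After 'negative': P(carrier) = 0.7·0.6269 / (0.7·0.6269 + 0.75·0.3731) ≈ 0.6106
After 'negative': P(carrier) = 0.7·0.6106 / (0.7·0.6106 + 0.75·0.3894) ≈ 0.5941
After 'negative': P(carrier) = 0.7·0.5941 / (0.7·0.5941 + 0.75·0.4059) ≈ 0.5773
After 'negative': P(carrier) = 0.7·0.5773 / (0.7·0.5773 + 0.75·0.4227) ≈ 0.5604

0.560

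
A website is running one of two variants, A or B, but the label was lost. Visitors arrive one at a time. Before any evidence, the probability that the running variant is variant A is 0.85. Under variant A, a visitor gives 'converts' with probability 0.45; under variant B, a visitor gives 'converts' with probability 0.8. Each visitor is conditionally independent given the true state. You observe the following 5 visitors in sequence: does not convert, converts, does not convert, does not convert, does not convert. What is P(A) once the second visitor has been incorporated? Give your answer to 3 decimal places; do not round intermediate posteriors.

0.898

After 'does not convert': P(A) = 0.55·0.8500 / (0.55·0.8500 + 0.2·0.1500) ≈ 0.9397
After 'converts': P(A) = 0.45·0.9397 / (0.45·0.9397 + 0.8·0.0603) ≈ 0.8976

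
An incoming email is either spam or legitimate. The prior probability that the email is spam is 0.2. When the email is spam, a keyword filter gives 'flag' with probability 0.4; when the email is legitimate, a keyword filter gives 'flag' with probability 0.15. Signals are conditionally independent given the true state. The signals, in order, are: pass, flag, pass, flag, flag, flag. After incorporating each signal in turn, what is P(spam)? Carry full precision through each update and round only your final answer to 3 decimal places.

After 'pass': P(spam) = 0.6·0.2000 / (0.6·0.2000 + 0.85·0.8000) ≈ 0.1500
After 'flag': P(spam) = 0.4·0.1500 / (0.4·0.1500 + 0.15·0.8500) ≈ 0.3200
After 'pass': P(spam) = 0.6·0.3200 / (0.6·0.3200 + 0.85·0.6800) ≈ 0.2494
After 'flag': P(spam) = 0.4·0.2494 / (0.4·0.2494 + 0.15·0.7506) ≈ 0.4697
After 'flag': P(spam) = 0.4·0.4697 / (0.4·0.4697 + 0.15·0.5303) ≈ 0.7026
After 'flag': P(spam) = 0.4·0.7026 / (0.4·0.7026 + 0.15·0.2974) ≈ 0.8630

0.863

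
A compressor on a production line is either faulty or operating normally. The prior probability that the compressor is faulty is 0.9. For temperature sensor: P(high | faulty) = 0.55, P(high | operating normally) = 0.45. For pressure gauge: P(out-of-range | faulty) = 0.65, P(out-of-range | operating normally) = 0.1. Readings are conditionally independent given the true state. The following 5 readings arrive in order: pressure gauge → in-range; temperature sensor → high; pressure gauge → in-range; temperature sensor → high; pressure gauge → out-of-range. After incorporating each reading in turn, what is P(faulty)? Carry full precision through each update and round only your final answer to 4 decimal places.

0.9297

After pressure gauge='in-range': P(faulty) = 0.35·0.9000 / (0.35·0.9000 + 0.9·0.1000) ≈ 0.7778
After temperature sensor='high': P(faulty) = 0.55·0.7778 / (0.55·0.7778 + 0.45·0.2222) ≈ 0.8105
After pressure gauge='in-range': P(faulty) = 0.35·0.8105 / (0.35·0.8105 + 0.9·0.1895) ≈ 0.6246
After temperature sensor='high': P(faulty) = 0.55·0.6246 / (0.55·0.6246 + 0.45·0.3754) ≈ 0.6703
After pressure gauge='out-of-range': P(faulty) = 0.65·0.6703 / (0.65·0.6703 + 0.1·0.3297) ≈ 0.9297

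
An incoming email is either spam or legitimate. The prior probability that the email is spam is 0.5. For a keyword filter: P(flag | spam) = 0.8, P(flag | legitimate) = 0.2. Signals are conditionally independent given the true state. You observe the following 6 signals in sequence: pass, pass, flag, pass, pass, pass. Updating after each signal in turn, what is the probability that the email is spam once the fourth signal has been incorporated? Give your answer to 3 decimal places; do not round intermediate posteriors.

After 'pass': P(spam) = 0.2·0.5000 / (0.2·0.5000 + 0.8·0.5000) ≈ 0.2000
After 'pass': P(spam) = 0.2·0.2000 / (0.2·0.2000 + 0.8·0.8000) ≈ 0.0588
After 'flag': P(spam) = 0.8·0.0588 / (0.8·0.0588 + 0.2·0.9412) ≈ 0.2000
After 'pass': P(spam) = 0.2·0.2000 / (0.2·0.2000 + 0.8·0.8000) ≈ 0.0588

0.059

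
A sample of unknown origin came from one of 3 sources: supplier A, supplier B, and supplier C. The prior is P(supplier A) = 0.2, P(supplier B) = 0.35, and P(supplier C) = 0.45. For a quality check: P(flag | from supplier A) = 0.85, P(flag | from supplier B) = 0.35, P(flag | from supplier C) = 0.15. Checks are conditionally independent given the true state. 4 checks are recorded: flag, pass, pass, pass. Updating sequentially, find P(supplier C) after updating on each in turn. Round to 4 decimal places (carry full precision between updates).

After 'flag': normaliser = 0.85·0.2000 + 0.35·0.3500 + 0.15·0.4500; P(supplier A) ≈ 0.4722, P(supplier B) ≈ 0.3403, P(supplier C) ≈ 0.1875
After 'pass': normaliser = 0.15·0.4722 + 0.65·0.3403 + 0.85·0.1875; P(supplier A) ≈ 0.1569, P(supplier B) ≈ 0.4900, P(supplier C) ≈ 0.3531
After 'pass': normaliser = 0.15·0.1569 + 0.65·0.4900 + 0.85·0.3531; P(supplier A) ≈ 0.0367, P(supplier B) ≈ 0.4960, P(supplier C) ≈ 0.4674
After 'pass': normaliser = 0.15·0.0367 + 0.65·0.4960 + 0.85·0.4674; P(supplier A) ≈ 0.0076, P(supplier B) ≈ 0.4446, P(supplier C) ≈ 0.5478

0.5478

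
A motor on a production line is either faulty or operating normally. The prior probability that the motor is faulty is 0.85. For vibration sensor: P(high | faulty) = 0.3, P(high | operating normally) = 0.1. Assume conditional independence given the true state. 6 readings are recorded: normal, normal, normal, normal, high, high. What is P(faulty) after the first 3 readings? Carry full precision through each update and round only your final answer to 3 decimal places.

After 'normal': P(faulty) = 0.7·0.8500 / (0.7·0.8500 + 0.9·0.1500) ≈ 0.8151
After 'normal': P(faulty) = 0.7·0.8151 / (0.7·0.8151 + 0.9·0.1849) ≈ 0.7742
After 'normal': P(faulty) = 0.7·0.7742 / (0.7·0.7742 + 0.9·0.2258) ≈ 0.7272

0.727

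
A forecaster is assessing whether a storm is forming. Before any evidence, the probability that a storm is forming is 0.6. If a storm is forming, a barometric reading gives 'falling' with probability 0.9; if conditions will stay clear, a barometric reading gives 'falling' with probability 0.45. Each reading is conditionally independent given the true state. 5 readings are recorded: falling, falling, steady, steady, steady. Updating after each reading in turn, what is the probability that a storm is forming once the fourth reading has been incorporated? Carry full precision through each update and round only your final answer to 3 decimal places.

0.166

After 'falling': P(storm) = 0.9·0.6000 / (0.9·0.6000 + 0.45·0.4000) ≈ 0.7500
After 'falling': P(storm) = 0.9·0.7500 / (0.9·0.7500 + 0.45·0.2500) ≈ 0.8571
After 'steady': P(storm) = 0.1·0.8571 / (0.1·0.8571 + 0.55·0.1429) ≈ 0.5217
After 'steady': P(storm) = 0.1·0.5217 / (0.1·0.5217 + 0.55·0.4783) ≈ 0.1655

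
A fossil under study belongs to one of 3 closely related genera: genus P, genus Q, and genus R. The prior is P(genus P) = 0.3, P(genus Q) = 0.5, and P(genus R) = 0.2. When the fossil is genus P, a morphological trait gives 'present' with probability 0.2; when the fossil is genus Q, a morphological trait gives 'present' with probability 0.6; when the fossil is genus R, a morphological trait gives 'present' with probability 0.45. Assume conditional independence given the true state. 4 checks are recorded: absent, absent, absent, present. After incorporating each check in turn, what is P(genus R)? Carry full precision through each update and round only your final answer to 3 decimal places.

After 'absent': normaliser = 0.8·0.3000 + 0.4·0.5000 + 0.55·0.2000; P(genus P) ≈ 0.4364, P(genus Q) ≈ 0.3636, P(genus R) ≈ 0.2000
After 'absent': normaliser = 0.8·0.4364 + 0.4·0.3636 + 0.55·0.2000; P(genus P) ≈ 0.5774, P(genus Q) ≈ 0.2406, P(genus R) ≈ 0.1820
After 'absent': normaliser = 0.8·0.5774 + 0.4·0.2406 + 0.55·0.1820; P(genus P) ≈ 0.7018, P(genus Q) ≈ 0.1462, P(genus R) ≈ 0.1520
After 'present': normaliser = 0.2·0.7018 + 0.6·0.1462 + 0.45·0.1520; P(genus P) ≈ 0.4734, P(genus Q) ≈ 0.2959, P(genus R) ≈ 0.2307

0.231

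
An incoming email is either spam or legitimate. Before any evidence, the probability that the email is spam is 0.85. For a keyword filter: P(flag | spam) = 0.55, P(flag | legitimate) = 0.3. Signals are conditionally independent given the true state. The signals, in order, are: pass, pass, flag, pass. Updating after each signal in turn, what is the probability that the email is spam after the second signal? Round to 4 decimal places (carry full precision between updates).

0.7008

Each posterior becomes the prior for the next update.
After 'pass': P(spam) = 0.45·0.8500 / (0.45·0.8500 + 0.7·0.1500) ≈ 0.7846
After 'pass': P(spam) = 0.45·0.7846 / (0.45·0.7846 + 0.7·0.2154) ≈ 0.7008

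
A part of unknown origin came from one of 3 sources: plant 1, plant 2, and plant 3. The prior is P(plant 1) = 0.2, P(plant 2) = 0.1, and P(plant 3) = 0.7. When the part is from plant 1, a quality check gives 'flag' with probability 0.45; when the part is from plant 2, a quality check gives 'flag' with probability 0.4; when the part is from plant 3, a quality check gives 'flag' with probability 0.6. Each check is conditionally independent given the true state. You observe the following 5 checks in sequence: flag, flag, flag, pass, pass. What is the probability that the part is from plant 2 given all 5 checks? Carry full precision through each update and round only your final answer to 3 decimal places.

0.072

After 'flag': normaliser = 0.45·0.2000 + 0.4·0.1000 + 0.6·0.7000; P(plant 1) ≈ 0.1636, P(plant 2) ≈ 0.0727, P(plant 3) ≈ 0.7636
After 'flag': normaliser = 0.45·0.1636 + 0.4·0.0727 + 0.6·0.7636; P(plant 1) ≈ 0.1313, P(plant 2) ≈ 0.0519, P(plant 3) ≈ 0.8169
After 'flag': normaliser = 0.45·0.1313 + 0.4·0.0519 + 0.6·0.8169; P(plant 1) ≈ 0.1037, P(plant 2) ≈ 0.0364, P(plant 3) ≈ 0.8599
After 'pass': normaliser = 0.55·0.1037 + 0.6·0.0364 + 0.4·0.8599; P(plant 1) ≈ 0.1348, P(plant 2) ≈ 0.0517, P(plant 3) ≈ 0.8135
After 'pass': normaliser = 0.55·0.1348 + 0.6·0.0517 + 0.4·0.8135; P(plant 1) ≈ 0.1722, P(plant 2) ≈ 0.0720, P(plant 3) ≈ 0.7558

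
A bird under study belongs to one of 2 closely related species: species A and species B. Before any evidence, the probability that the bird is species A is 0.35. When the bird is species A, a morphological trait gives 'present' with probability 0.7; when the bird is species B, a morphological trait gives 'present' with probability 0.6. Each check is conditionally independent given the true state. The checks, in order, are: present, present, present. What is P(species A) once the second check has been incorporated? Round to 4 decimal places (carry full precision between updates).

0.4229

Each posterior becomes the prior for the next update.
After 'present': P(species A) = 0.7·0.3500 / (0.7·0.3500 + 0.6·0.6500) ≈ 0.3858
After 'present': P(species A) = 0.7·0.3858 / (0.7·0.3858 + 0.6·0.6142) ≈ 0.4229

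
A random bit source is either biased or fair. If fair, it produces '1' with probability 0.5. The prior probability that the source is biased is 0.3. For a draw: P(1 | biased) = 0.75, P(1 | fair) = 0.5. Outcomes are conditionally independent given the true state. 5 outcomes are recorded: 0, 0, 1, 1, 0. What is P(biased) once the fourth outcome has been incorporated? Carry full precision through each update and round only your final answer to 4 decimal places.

Apply Bayes' rule sequentially, carrying P(biased) forward.
After '0': P(biased) = 0.25·0.3000 / (0.25·0.3000 + 0.5·0.7000) ≈ 0.1765
After '0': P(biased) = 0.25·0.1765 / (0.25·0.1765 + 0.5·0.8235) ≈ 0.0968
After '1': P(biased) = 0.75·0.0968 / (0.75·0.0968 + 0.5·0.9032) ≈ 0.1385
After '1': P(biased) = 0.75·0.1385 / (0.75·0.1385 + 0.5·0.8615) ≈ 0.1942

0.1942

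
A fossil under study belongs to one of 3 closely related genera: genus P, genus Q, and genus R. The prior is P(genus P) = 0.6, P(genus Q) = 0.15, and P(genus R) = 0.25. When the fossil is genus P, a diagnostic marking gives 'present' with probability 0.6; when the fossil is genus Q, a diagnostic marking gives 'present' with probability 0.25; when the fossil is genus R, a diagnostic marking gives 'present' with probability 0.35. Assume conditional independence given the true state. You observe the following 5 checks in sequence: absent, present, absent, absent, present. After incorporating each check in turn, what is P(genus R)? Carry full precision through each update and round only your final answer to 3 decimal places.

Apply Bayes' rule sequentially, carrying P(genus R) forward.
After 'absent': normaliser = 0.4·0.6000 + 0.75·0.1500 + 0.65·0.2500; P(genus P) ≈ 0.4660, P(genus Q) ≈ 0.2184, P(genus R) ≈ 0.3155
After 'present': normaliser = 0.6·0.4660 + 0.25·0.2184 + 0.35·0.3155; P(genus P) ≈ 0.6288, P(genus Q) ≈ 0.1228, P(genus R) ≈ 0.2484
After 'absent': normaliser = 0.4·0.6288 + 0.75·0.1228 + 0.65·0.2484; P(genus P) ≈ 0.4980, P(genus Q) ≈ 0.1824, P(genus R) ≈ 0.3196
After 'absent': normaliser = 0.4·0.4980 + 0.75·0.1824 + 0.65·0.3196; P(genus P) ≈ 0.3664, P(genus Q) ≈ 0.2516, P(genus R) ≈ 0.3821
After 'present': normaliser = 0.6·0.3664 + 0.25·0.2516 + 0.35·0.3821; P(genus P) ≈ 0.5278, P(genus Q) ≈ 0.1510, P(genus R) ≈ 0.3211

0.321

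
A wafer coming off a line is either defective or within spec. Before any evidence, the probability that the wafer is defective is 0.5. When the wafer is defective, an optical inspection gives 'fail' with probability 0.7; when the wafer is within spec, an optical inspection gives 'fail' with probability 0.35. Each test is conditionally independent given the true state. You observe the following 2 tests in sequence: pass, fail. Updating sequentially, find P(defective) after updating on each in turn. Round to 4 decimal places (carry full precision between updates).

After 'pass': P(defective) = 0.3·0.5000 / (0.3·0.5000 + 0.65·0.5000) ≈ 0.3158
After 'fail': P(defective) = 0.7·0.3158 / (0.7·0.3158 + 0.35·0.6842) ≈ 0.4800

0.4800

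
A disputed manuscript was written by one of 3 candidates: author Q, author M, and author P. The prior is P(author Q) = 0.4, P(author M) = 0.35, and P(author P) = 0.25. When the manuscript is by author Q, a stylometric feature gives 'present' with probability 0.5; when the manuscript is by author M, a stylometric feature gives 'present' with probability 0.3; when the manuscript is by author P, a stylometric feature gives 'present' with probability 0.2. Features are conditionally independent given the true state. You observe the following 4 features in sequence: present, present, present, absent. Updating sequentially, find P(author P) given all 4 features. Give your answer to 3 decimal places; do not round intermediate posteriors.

After 'present': normaliser = 0.5·0.4000 + 0.3·0.3500 + 0.2·0.2500; P(author Q) ≈ 0.5634, P(author M) ≈ 0.2958, P(author P) ≈ 0.1408
After 'present': normaliser = 0.5·0.5634 + 0.3·0.2958 + 0.2·0.1408; P(author Q) ≈ 0.7067, P(author M) ≈ 0.2226, P(author P) ≈ 0.0707
After 'present': normaliser = 0.5·0.7067 + 0.3·0.2226 + 0.2·0.0707; P(author Q) ≈ 0.8137, P(author M) ≈ 0.1538, P(author P) ≈ 0.0325
After 'absent': normaliser = 0.5·0.8137 + 0.7·0.1538 + 0.8·0.0325; P(author Q) ≈ 0.7527, P(author M) ≈ 0.1992, P(author P) ≈ 0.0482

0.048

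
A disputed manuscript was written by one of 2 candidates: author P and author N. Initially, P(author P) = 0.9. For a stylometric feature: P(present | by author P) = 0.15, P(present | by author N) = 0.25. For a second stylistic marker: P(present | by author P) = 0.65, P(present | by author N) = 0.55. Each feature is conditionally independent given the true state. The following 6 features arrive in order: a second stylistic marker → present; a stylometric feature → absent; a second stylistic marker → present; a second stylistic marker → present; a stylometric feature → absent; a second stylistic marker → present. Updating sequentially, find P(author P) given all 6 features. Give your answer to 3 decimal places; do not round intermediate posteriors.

0.958

After a second stylistic marker='present': P(author P) = 0.65·0.9000 / (0.65·0.9000 + 0.55·0.1000) ≈ 0.9141
After a stylometric feature='absent': P(author P) = 0.85·0.9141 / (0.85·0.9141 + 0.75·0.0859) ≈ 0.9234
After a second stylistic marker='present': P(author P) = 0.65·0.9234 / (0.65·0.9234 + 0.55·0.0766) ≈ 0.9344
After a second stylistic marker='present': P(author P) = 0.65·0.9344 / (0.65·0.9344 + 0.55·0.0656) ≈ 0.9439
After a stylometric feature='absent': P(author P) = 0.85·0.9439 / (0.85·0.9439 + 0.75·0.0561) ≈ 0.9502
After a second stylistic marker='present': P(author P) = 0.65·0.9502 / (0.65·0.9502 + 0.55·0.0498) ≈ 0.9575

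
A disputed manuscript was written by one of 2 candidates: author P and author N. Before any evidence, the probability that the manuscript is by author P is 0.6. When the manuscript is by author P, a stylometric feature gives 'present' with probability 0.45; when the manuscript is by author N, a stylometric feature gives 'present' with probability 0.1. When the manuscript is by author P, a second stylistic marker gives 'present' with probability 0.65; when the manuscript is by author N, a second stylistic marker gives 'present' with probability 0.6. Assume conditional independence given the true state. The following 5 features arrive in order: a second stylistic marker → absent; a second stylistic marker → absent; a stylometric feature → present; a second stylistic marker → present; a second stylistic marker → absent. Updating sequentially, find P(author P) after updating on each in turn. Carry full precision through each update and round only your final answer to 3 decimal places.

0.830

Apply Bayes' rule sequentially, carrying P(author P) forward.
After a second stylistic marker='absent': P(author P) = 0.35·0.6000 / (0.35·0.6000 + 0.4·0.4000) ≈ 0.5676
After a second stylistic marker='absent': P(author P) = 0.35·0.5676 / (0.35·0.5676 + 0.4·0.4324) ≈ 0.5345
After a stylometric feature='present': P(author P) = 0.45·0.5345 / (0.45·0.5345 + 0.1·0.4655) ≈ 0.8379
After a second stylistic marker='present': P(author P) = 0.65·0.8379 / (0.65·0.8379 + 0.6·0.1621) ≈ 0.8485
After a second stylistic marker='absent': P(author P) = 0.35·0.8485 / (0.35·0.8485 + 0.4·0.1515) ≈ 0.8305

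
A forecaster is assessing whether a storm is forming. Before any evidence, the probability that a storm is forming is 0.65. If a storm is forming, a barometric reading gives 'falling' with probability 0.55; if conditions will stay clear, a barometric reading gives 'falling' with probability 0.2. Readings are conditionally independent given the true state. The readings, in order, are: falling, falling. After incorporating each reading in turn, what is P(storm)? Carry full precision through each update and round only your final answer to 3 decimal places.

After 'falling': P(storm) = 0.55·0.6500 / (0.55·0.6500 + 0.2·0.3500) ≈ 0.8363
After 'falling': P(storm) = 0.55·0.8363 / (0.55·0.8363 + 0.2·0.1637) ≈ 0.9335

0.934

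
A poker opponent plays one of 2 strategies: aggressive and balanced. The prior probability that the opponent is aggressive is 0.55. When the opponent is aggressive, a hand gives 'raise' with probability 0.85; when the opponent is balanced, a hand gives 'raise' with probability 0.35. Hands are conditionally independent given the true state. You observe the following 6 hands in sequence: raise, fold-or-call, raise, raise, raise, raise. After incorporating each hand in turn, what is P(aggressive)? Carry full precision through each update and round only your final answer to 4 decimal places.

Each posterior becomes the prior for the next update.
After 'raise': P(aggressive) = 0.85·0.5500 / (0.85·0.5500 + 0.35·0.4500) ≈ 0.7480
After 'fold-or-call': P(aggressive) = 0.15·0.7480 / (0.15·0.7480 + 0.65·0.2520) ≈ 0.4065
After 'raise': P(aggressive) = 0.85·0.4065 / (0.85·0.4065 + 0.35·0.5935) ≈ 0.6246
After 'raise': P(aggressive) = 0.85·0.6246 / (0.85·0.6246 + 0.35·0.3754) ≈ 0.8016
After 'raise': P(aggressive) = 0.85·0.8016 / (0.85·0.8016 + 0.35·0.1984) ≈ 0.9075
After 'raise': P(aggressive) = 0.85·0.9075 / (0.85·0.9075 + 0.35·0.0925) ≈ 0.9597

0.9597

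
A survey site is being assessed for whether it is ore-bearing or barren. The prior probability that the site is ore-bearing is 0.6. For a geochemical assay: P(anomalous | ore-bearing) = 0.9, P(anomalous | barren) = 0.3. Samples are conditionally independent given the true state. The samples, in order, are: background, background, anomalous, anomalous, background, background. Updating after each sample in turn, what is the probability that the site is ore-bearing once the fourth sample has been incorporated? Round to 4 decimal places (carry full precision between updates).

Each posterior becomes the prior for the next update.
After 'background': P(ore) = 0.1·0.6000 / (0.1·0.6000 + 0.7·0.4000) ≈ 0.1765
After 'background': P(ore) = 0.1·0.1765 / (0.1·0.1765 + 0.7·0.8235) ≈ 0.0297
After 'anomalous': P(ore) = 0.9·0.0297 / (0.9·0.0297 + 0.3·0.9703) ≈ 0.0841
After 'anomalous': P(ore) = 0.9·0.0841 / (0.9·0.0841 + 0.3·0.9159) ≈ 0.2160

0.2160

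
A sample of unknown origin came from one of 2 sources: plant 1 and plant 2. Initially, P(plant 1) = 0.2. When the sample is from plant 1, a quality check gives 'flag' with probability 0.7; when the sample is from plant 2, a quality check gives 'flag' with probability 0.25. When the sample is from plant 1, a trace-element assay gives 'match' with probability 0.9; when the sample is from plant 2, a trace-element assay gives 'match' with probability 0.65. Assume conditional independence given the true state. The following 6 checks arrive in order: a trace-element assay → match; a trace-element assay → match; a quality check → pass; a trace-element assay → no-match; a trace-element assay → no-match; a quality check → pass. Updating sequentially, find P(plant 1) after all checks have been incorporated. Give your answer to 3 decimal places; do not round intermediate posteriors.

0.006

After a trace-element assay='match': P(plant 1) = 0.9·0.2000 / (0.9·0.2000 + 0.65·0.8000) ≈ 0.2571
After a trace-element assay='match': P(plant 1) = 0.9·0.2571 / (0.9·0.2571 + 0.65·0.7429) ≈ 0.3240
After a quality check='pass': P(plant 1) = 0.3·0.3240 / (0.3·0.3240 + 0.75·0.6760) ≈ 0.1609
After a trace-element assay='no-match': P(plant 1) = 0.1·0.1609 / (0.1·0.1609 + 0.35·0.8391) ≈ 0.0519
After a trace-element assay='no-match': P(plant 1) = 0.1·0.0519 / (0.1·0.0519 + 0.35·0.9481) ≈ 0.0154
After a quality check='pass': P(plant 1) = 0.3·0.0154 / (0.3·0.0154 + 0.75·0.9846) ≈ 0.0062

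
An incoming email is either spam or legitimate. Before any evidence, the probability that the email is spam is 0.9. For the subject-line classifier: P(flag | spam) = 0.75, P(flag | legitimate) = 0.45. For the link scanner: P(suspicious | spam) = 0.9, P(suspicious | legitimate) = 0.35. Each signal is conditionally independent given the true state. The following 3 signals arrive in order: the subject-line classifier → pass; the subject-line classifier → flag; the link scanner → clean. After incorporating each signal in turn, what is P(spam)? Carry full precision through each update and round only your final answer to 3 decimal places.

Apply Bayes' rule sequentially, carrying P(spam) forward.
After the subject-line classifier='pass': P(spam) = 0.25·0.9000 / (0.25·0.9000 + 0.55·0.1000) ≈ 0.8036
After the subject-line classifier='flag': P(spam) = 0.75·0.8036 / (0.75·0.8036 + 0.45·0.1964) ≈ 0.8721
After the link scanner='clean': P(spam) = 0.1·0.8721 / (0.1·0.8721 + 0.65·0.1279) ≈ 0.5119

0.512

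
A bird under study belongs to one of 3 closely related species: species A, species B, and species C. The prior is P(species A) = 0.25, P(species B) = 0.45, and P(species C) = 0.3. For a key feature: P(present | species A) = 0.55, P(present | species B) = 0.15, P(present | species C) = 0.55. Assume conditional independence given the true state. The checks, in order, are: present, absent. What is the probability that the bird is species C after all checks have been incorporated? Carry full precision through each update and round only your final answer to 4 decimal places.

Each posterior becomes the prior for the next update.
After 'present': normaliser = 0.55·0.2500 + 0.15·0.4500 + 0.55·0.3000; P(species A) ≈ 0.3716, P(species B) ≈ 0.1824, P(species C) ≈ 0.4459
After 'absent': normaliser = 0.45·0.3716 + 0.85·0.1824 + 0.45·0.4459; P(species A) ≈ 0.3198, P(species B) ≈ 0.2965, P(species C) ≈ 0.3837

0.3837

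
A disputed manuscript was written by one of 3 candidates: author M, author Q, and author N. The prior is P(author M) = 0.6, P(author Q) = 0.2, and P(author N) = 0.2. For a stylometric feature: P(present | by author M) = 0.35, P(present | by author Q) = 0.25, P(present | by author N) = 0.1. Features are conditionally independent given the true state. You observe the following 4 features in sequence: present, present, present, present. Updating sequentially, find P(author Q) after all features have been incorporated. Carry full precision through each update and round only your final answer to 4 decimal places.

0.0797

After 'present': normaliser = 0.35·0.6000 + 0.25·0.2000 + 0.1·0.2000; P(author M) ≈ 0.7500, P(author Q) ≈ 0.1786, P(author N) ≈ 0.0714
After 'present': normaliser = 0.35·0.7500 + 0.25·0.1786 + 0.1·0.0714; P(author M) ≈ 0.8352, P(author Q) ≈ 0.1420, P(author N) ≈ 0.0227
After 'present': normaliser = 0.35·0.8352 + 0.25·0.1420 + 0.1·0.0227; P(author M) ≈ 0.8855, P(author Q) ≈ 0.1076, P(author N) ≈ 0.0069
After 'present': normaliser = 0.35·0.8855 + 0.25·0.1076 + 0.1·0.0069; P(author M) ≈ 0.9183, P(author Q) ≈ 0.0797, P(author N) ≈ 0.0020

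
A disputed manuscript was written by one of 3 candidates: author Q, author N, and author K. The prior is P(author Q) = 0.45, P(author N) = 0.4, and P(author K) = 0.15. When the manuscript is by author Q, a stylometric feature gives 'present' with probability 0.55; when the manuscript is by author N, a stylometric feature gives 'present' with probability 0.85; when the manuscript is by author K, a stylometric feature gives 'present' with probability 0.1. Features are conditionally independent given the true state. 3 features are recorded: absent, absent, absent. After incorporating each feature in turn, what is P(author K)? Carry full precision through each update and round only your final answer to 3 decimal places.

0.721

Each posterior becomes the prior for the next update.
After 'absent': normaliser = 0.45·0.4500 + 0.15·0.4000 + 0.9·0.1500; P(author Q) ≈ 0.5094, P(author N) ≈ 0.1509, P(author K) ≈ 0.3396
After 'absent': normaliser = 0.45·0.5094 + 0.15·0.1509 + 0.9·0.3396; P(author Q) ≈ 0.4112, P(author N) ≈ 0.0406, P(author K) ≈ 0.5482
After 'absent': normaliser = 0.45·0.4112 + 0.15·0.0406 + 0.9·0.5482; P(author Q) ≈ 0.2703, P(author N) ≈ 0.0089, P(author K) ≈ 0.7208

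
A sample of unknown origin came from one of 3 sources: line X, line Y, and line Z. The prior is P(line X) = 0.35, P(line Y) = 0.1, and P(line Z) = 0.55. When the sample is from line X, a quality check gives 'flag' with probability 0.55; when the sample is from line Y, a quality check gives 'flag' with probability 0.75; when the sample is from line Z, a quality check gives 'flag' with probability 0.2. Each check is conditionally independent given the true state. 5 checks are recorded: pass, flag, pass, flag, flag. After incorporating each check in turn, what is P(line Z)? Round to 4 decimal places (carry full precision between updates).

0.1633

After 'pass': normaliser = 0.45·0.3500 + 0.25·0.1000 + 0.8·0.5500; P(line X) ≈ 0.2530, P(line Y) ≈ 0.0402, P(line Z) ≈ 0.7068
After 'flag': normaliser = 0.55·0.2530 + 0.75·0.0402 + 0.2·0.7068; P(line X) ≈ 0.4480, P(line Y) ≈ 0.0970, P(line Z) ≈ 0.4551
After 'pass': normaliser = 0.45·0.4480 + 0.25·0.0970 + 0.8·0.4551; P(line X) ≈ 0.3417, P(line Y) ≈ 0.0411, P(line Z) ≈ 0.6172
After 'flag': normaliser = 0.55·0.3417 + 0.75·0.0411 + 0.2·0.6172; P(line X) ≈ 0.5492, P(line Y) ≈ 0.0901, P(line Z) ≈ 0.3607
After 'flag': normaliser = 0.55·0.5492 + 0.75·0.0901 + 0.2·0.3607; P(line X) ≈ 0.6838, P(line Y) ≈ 0.1529, P(line Z) ≈ 0.1633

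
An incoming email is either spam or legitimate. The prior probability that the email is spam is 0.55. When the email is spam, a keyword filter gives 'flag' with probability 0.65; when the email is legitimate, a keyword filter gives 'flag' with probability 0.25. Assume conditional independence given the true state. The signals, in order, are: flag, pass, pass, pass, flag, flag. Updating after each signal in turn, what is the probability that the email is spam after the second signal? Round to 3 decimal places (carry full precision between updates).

0.597

Each posterior becomes the prior for the next update.
After 'flag': P(spam) = 0.65·0.5500 / (0.65·0.5500 + 0.25·0.4500) ≈ 0.7606
After 'pass': P(spam) = 0.35·0.7606 / (0.35·0.7606 + 0.75·0.2394) ≈ 0.5973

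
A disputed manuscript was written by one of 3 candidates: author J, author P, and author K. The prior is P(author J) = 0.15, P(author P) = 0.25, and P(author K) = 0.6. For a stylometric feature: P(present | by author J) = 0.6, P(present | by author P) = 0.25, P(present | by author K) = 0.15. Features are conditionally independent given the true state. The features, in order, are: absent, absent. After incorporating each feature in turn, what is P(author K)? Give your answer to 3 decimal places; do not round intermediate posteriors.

After 'absent': normaliser = 0.4·0.1500 + 0.75·0.2500 + 0.85·0.6000; P(author J) ≈ 0.0792, P(author P) ≈ 0.2475, P(author K) ≈ 0.6733
After 'absent': normaliser = 0.4·0.0792 + 0.75·0.2475 + 0.85·0.6733; P(author J) ≈ 0.0401, P(author P) ≈ 0.2351, P(author K) ≈ 0.7248

0.725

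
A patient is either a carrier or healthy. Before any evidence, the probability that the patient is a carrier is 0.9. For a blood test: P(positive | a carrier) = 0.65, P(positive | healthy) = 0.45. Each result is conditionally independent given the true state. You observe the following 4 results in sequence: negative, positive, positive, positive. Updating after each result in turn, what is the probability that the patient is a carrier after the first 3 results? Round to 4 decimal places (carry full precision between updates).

Apply Bayes' rule sequentially, carrying P(carrier) forward.
After 'negative': P(carrier) = 0.35·0.9000 / (0.35·0.9000 + 0.55·0.1000) ≈ 0.8514
After 'positive': P(carrier) = 0.65·0.8514 / (0.65·0.8514 + 0.45·0.1486) ≈ 0.8922
After 'positive': P(carrier) = 0.65·0.8922 / (0.65·0.8922 + 0.45·0.1078) ≈ 0.9228

0.9228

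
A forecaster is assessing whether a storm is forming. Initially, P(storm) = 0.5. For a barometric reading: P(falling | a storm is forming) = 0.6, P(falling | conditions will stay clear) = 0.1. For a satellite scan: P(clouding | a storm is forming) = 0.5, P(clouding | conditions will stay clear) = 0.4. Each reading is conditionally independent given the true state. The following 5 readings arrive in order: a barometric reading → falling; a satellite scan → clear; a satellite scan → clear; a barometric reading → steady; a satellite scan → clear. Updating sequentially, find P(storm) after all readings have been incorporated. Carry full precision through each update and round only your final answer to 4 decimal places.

After a barometric reading='falling': P(storm) = 0.6·0.5000 / (0.6·0.5000 + 0.1·0.5000) ≈ 0.8571
After a satellite scan='clear': P(storm) = 0.5·0.8571 / (0.5·0.8571 + 0.6·0.1429) ≈ 0.8333
After a satellite scan='clear': P(storm) = 0.5·0.8333 / (0.5·0.8333 + 0.6·0.1667) ≈ 0.8065
After a barometric reading='steady': P(storm) = 0.4·0.8065 / (0.4·0.8065 + 0.9·0.1935) ≈ 0.6494
After a satellite scan='clear': P(storm) = 0.5·0.6494 / (0.5·0.6494 + 0.6·0.3506) ≈ 0.6068

0.6068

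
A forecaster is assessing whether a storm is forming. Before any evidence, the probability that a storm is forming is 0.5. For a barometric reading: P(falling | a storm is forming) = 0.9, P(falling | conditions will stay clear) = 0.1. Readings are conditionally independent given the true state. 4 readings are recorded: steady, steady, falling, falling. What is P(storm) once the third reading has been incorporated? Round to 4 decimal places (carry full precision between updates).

After 'steady': P(storm) = 0.1·0.5000 / (0.1·0.5000 + 0.9·0.5000) ≈ 0.1000
After 'steady': P(storm) = 0.1·0.1000 / (0.1·0.1000 + 0.9·0.9000) ≈ 0.0122
After 'falling': P(storm) = 0.9·0.0122 / (0.9·0.0122 + 0.1·0.9878) ≈ 0.1000

0.1000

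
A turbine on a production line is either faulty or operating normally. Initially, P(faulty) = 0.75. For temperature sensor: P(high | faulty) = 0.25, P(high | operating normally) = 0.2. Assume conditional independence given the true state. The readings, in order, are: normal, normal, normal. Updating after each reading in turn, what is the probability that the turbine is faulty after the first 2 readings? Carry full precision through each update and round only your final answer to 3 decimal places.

Apply Bayes' rule sequentially, carrying P(faulty) forward.
After 'normal': P(faulty) = 0.75·0.7500 / (0.75·0.7500 + 0.8·0.2500) ≈ 0.7377
After 'normal': P(faulty) = 0.75·0.7377 / (0.75·0.7377 + 0.8·0.2623) ≈ 0.7250

0.725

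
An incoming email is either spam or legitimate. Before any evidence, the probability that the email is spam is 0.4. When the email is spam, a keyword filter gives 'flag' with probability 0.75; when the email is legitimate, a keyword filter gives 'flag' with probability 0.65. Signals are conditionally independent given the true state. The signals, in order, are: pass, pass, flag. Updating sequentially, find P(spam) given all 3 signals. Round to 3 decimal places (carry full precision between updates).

After 'pass': P(spam) = 0.25·0.4000 / (0.25·0.4000 + 0.35·0.6000) ≈ 0.3226
After 'pass': P(spam) = 0.25·0.3226 / (0.25·0.3226 + 0.35·0.6774) ≈ 0.2538
After 'flag': P(spam) = 0.75·0.2538 / (0.75·0.2538 + 0.65·0.7462) ≈ 0.2818

0.282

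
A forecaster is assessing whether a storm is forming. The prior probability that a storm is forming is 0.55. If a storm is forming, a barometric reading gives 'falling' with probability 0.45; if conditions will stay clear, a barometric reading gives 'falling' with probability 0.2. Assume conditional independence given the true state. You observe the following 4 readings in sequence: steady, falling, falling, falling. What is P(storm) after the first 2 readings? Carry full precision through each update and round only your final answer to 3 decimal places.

Apply Bayes' rule sequentially, carrying P(storm) forward.
After 'steady': P(storm) = 0.55·0.5500 / (0.55·0.5500 + 0.8·0.4500) ≈ 0.4566
After 'falling': P(storm) = 0.45·0.4566 / (0.45·0.4566 + 0.2·0.5434) ≈ 0.6541

0.654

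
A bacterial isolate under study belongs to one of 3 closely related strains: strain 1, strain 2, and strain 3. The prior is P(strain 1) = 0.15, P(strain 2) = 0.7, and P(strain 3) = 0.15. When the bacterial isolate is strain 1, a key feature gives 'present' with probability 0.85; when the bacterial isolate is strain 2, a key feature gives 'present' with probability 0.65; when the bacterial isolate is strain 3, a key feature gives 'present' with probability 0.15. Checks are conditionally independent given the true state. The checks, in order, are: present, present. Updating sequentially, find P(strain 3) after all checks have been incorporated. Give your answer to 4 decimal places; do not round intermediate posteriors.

0.0083

Apply Bayes' rule sequentially, carrying P(strain 3) forward.
After 'present': normaliser = 0.85·0.1500 + 0.65·0.7000 + 0.15·0.1500; P(strain 1) ≈ 0.2107, P(strain 2) ≈ 0.7521, P(strain 3) ≈ 0.0372
After 'present': normaliser = 0.85·0.2107 + 0.65·0.7521 + 0.15·0.0372; P(strain 1) ≈ 0.2660, P(strain 2) ≈ 0.7258, P(strain 3) ≈ 0.0083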